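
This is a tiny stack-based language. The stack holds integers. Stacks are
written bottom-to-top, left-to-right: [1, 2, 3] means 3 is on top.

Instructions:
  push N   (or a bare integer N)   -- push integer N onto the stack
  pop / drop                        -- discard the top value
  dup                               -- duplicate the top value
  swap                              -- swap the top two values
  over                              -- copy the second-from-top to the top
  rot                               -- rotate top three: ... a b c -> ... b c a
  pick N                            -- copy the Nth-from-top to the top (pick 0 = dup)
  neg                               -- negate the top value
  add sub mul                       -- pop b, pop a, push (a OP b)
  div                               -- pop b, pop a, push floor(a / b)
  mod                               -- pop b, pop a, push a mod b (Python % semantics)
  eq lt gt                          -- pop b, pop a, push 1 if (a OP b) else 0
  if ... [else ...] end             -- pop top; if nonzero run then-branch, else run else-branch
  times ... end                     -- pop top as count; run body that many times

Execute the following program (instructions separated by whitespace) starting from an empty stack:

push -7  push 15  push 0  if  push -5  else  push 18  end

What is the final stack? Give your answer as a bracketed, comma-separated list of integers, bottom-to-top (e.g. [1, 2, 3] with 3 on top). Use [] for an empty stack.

After 'push -7': [-7]
After 'push 15': [-7, 15]
After 'push 0': [-7, 15, 0]
After 'if': [-7, 15]
After 'push 18': [-7, 15, 18]

Answer: [-7, 15, 18]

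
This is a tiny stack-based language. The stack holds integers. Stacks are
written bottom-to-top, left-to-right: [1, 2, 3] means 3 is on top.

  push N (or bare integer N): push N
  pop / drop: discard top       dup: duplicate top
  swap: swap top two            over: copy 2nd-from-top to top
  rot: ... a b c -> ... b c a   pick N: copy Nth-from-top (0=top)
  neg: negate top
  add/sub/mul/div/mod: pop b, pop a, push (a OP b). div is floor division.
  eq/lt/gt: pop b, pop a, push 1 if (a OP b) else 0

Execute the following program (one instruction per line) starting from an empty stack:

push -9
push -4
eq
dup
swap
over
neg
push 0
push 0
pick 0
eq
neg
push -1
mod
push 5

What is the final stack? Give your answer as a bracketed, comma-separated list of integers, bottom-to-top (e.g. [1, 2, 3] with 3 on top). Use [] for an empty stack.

After 'push -9': [-9]
After 'push -4': [-9, -4]
After 'eq': [0]
After 'dup': [0, 0]
After 'swap': [0, 0]
After 'over': [0, 0, 0]
After 'neg': [0, 0, 0]
After 'push 0': [0, 0, 0, 0]
After 'push 0': [0, 0, 0, 0, 0]
After 'pick 0': [0, 0, 0, 0, 0, 0]
After 'eq': [0, 0, 0, 0, 1]
After 'neg': [0, 0, 0, 0, -1]
After 'push -1': [0, 0, 0, 0, -1, -1]
After 'mod': [0, 0, 0, 0, 0]
After 'push 5': [0, 0, 0, 0, 0, 5]

Answer: [0, 0, 0, 0, 0, 5]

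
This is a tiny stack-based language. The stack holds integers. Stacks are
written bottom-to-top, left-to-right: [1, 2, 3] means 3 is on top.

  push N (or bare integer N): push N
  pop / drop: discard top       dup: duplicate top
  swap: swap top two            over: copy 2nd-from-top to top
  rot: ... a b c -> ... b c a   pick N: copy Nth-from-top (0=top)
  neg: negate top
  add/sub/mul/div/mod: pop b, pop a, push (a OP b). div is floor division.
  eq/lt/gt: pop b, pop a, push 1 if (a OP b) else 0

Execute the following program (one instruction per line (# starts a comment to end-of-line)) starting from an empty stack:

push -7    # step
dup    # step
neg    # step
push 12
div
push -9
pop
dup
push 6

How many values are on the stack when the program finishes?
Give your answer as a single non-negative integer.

After 'push -7': stack = [-7] (depth 1)
After 'dup': stack = [-7, -7] (depth 2)
After 'neg': stack = [-7, 7] (depth 2)
After 'push 12': stack = [-7, 7, 12] (depth 3)
After 'div': stack = [-7, 0] (depth 2)
After 'push -9': stack = [-7, 0, -9] (depth 3)
After 'pop': stack = [-7, 0] (depth 2)
After 'dup': stack = [-7, 0, 0] (depth 3)
After 'push 6': stack = [-7, 0, 0, 6] (depth 4)

Answer: 4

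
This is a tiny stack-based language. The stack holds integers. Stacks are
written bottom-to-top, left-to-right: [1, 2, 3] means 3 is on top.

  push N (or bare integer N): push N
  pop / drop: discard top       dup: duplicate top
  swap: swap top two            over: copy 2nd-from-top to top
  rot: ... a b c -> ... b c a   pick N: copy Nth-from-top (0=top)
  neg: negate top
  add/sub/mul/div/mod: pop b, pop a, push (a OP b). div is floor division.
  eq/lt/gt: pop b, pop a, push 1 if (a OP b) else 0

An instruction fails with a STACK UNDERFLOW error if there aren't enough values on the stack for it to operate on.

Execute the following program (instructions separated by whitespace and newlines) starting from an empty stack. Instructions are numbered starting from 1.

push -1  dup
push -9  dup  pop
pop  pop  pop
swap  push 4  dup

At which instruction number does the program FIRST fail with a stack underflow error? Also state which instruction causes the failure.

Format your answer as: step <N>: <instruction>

Step 1 ('push -1'): stack = [-1], depth = 1
Step 2 ('dup'): stack = [-1, -1], depth = 2
Step 3 ('push -9'): stack = [-1, -1, -9], depth = 3
Step 4 ('dup'): stack = [-1, -1, -9, -9], depth = 4
Step 5 ('pop'): stack = [-1, -1, -9], depth = 3
Step 6 ('pop'): stack = [-1, -1], depth = 2
Step 7 ('pop'): stack = [-1], depth = 1
Step 8 ('pop'): stack = [], depth = 0
Step 9 ('swap'): needs 2 value(s) but depth is 0 — STACK UNDERFLOW

Answer: step 9: swap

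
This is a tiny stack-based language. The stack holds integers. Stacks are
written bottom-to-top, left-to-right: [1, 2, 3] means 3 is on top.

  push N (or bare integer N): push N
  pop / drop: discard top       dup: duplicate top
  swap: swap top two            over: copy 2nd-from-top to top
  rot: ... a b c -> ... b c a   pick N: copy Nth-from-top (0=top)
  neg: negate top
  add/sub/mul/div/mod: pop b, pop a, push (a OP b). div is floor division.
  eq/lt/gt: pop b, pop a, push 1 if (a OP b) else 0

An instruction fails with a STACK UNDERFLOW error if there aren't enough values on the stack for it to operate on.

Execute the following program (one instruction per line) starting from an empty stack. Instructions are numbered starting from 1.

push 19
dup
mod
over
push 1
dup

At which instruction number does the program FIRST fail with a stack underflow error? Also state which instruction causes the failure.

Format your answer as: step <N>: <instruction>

Answer: step 4: over

Derivation:
Step 1 ('push 19'): stack = [19], depth = 1
Step 2 ('dup'): stack = [19, 19], depth = 2
Step 3 ('mod'): stack = [0], depth = 1
Step 4 ('over'): needs 2 value(s) but depth is 1 — STACK UNDERFLOW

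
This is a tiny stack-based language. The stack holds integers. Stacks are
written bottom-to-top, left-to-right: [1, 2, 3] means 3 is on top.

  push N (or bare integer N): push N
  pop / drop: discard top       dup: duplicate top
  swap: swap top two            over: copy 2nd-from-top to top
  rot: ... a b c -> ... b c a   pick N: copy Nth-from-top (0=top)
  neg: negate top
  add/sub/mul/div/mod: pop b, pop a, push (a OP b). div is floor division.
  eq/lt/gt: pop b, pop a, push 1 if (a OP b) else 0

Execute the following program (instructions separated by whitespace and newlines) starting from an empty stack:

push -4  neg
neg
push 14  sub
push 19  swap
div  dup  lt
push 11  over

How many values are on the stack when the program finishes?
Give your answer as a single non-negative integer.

After 'push -4': stack = [-4] (depth 1)
After 'neg': stack = [4] (depth 1)
After 'neg': stack = [-4] (depth 1)
After 'push 14': stack = [-4, 14] (depth 2)
After 'sub': stack = [-18] (depth 1)
After 'push 19': stack = [-18, 19] (depth 2)
After 'swap': stack = [19, -18] (depth 2)
After 'div': stack = [-2] (depth 1)
After 'dup': stack = [-2, -2] (depth 2)
After 'lt': stack = [0] (depth 1)
After 'push 11': stack = [0, 11] (depth 2)
After 'over': stack = [0, 11, 0] (depth 3)

Answer: 3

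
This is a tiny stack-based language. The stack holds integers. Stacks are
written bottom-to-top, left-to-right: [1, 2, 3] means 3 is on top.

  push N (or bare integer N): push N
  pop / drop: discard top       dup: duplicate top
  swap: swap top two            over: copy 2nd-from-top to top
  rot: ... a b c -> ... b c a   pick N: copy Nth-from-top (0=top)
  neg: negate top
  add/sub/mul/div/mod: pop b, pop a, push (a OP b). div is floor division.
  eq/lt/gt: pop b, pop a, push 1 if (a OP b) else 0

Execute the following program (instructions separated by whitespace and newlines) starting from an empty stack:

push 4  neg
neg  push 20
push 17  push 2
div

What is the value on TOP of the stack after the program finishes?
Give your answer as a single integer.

Answer: 8

Derivation:
After 'push 4': [4]
After 'neg': [-4]
After 'neg': [4]
After 'push 20': [4, 20]
After 'push 17': [4, 20, 17]
After 'push 2': [4, 20, 17, 2]
After 'div': [4, 20, 8]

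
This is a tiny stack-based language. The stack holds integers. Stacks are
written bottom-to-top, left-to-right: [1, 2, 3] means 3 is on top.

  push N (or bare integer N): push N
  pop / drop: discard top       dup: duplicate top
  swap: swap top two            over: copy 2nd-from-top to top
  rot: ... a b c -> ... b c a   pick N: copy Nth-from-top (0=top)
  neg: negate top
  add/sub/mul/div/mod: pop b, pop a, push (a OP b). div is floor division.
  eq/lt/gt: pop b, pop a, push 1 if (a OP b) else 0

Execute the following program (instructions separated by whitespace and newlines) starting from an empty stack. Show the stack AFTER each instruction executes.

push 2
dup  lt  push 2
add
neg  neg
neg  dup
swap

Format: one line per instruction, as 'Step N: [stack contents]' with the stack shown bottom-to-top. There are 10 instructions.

Step 1: [2]
Step 2: [2, 2]
Step 3: [0]
Step 4: [0, 2]
Step 5: [2]
Step 6: [-2]
Step 7: [2]
Step 8: [-2]
Step 9: [-2, -2]
Step 10: [-2, -2]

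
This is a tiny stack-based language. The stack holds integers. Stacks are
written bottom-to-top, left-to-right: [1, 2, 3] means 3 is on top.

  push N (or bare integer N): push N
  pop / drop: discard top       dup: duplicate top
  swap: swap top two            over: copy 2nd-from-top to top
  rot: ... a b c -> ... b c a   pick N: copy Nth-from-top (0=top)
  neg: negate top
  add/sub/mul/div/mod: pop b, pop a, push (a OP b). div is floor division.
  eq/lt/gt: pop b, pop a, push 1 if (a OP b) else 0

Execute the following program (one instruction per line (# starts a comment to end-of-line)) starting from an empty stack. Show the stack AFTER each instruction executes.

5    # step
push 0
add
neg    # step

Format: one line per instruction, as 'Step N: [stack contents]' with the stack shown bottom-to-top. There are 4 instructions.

Step 1: [5]
Step 2: [5, 0]
Step 3: [5]
Step 4: [-5]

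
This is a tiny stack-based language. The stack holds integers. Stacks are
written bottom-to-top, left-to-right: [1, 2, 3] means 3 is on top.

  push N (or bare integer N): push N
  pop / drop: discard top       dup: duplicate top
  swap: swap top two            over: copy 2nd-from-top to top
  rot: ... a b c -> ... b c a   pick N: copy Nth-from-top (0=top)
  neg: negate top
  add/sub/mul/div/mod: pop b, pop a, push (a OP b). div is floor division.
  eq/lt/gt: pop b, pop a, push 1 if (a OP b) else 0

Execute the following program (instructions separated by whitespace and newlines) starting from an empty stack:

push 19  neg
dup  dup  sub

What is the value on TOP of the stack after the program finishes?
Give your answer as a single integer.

After 'push 19': [19]
After 'neg': [-19]
After 'dup': [-19, -19]
After 'dup': [-19, -19, -19]
After 'sub': [-19, 0]

Answer: 0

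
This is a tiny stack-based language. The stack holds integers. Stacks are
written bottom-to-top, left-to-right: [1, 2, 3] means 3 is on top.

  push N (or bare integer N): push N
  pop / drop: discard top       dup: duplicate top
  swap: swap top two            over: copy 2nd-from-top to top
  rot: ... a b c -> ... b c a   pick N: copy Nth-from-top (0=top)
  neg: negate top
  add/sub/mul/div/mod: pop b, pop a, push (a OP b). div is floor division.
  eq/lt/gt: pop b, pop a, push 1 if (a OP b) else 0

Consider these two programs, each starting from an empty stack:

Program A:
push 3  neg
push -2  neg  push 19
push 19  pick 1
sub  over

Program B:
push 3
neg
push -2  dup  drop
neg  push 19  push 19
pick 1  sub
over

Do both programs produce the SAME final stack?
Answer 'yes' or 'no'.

Program A trace:
  After 'push 3': [3]
  After 'neg': [-3]
  After 'push -2': [-3, -2]
  After 'neg': [-3, 2]
  After 'push 19': [-3, 2, 19]
  After 'push 19': [-3, 2, 19, 19]
  After 'pick 1': [-3, 2, 19, 19, 19]
  After 'sub': [-3, 2, 19, 0]
  After 'over': [-3, 2, 19, 0, 19]
Program A final stack: [-3, 2, 19, 0, 19]

Program B trace:
  After 'push 3': [3]
  After 'neg': [-3]
  After 'push -2': [-3, -2]
  After 'dup': [-3, -2, -2]
  After 'drop': [-3, -2]
  After 'neg': [-3, 2]
  After 'push 19': [-3, 2, 19]
  After 'push 19': [-3, 2, 19, 19]
  After 'pick 1': [-3, 2, 19, 19, 19]
  After 'sub': [-3, 2, 19, 0]
  After 'over': [-3, 2, 19, 0, 19]
Program B final stack: [-3, 2, 19, 0, 19]
Same: yes

Answer: yes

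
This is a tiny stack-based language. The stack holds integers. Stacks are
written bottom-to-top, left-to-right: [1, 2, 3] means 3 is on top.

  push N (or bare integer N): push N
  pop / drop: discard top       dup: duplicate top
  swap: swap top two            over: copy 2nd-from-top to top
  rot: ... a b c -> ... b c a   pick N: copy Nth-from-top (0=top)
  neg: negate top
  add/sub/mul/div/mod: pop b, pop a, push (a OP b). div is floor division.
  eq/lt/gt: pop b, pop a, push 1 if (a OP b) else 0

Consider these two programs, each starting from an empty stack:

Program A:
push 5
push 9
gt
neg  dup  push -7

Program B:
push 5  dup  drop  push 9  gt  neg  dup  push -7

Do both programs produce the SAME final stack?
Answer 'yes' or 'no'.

Program A trace:
  After 'push 5': [5]
  After 'push 9': [5, 9]
  After 'gt': [0]
  After 'neg': [0]
  After 'dup': [0, 0]
  After 'push -7': [0, 0, -7]
Program A final stack: [0, 0, -7]

Program B trace:
  After 'push 5': [5]
  After 'dup': [5, 5]
  After 'drop': [5]
  After 'push 9': [5, 9]
  After 'gt': [0]
  After 'neg': [0]
  After 'dup': [0, 0]
  After 'push -7': [0, 0, -7]
Program B final stack: [0, 0, -7]
Same: yes

Answer: yes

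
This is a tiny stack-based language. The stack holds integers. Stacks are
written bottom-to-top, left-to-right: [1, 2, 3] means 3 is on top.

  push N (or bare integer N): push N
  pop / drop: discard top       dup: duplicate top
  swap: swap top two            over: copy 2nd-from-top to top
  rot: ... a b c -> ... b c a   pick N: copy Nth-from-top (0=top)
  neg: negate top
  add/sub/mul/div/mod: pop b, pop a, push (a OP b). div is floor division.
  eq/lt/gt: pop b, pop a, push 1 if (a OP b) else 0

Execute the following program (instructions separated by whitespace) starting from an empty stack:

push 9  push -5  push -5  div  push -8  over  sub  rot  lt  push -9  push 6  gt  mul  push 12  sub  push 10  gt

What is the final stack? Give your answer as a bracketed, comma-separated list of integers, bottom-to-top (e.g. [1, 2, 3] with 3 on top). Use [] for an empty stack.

After 'push 9': [9]
After 'push -5': [9, -5]
After 'push -5': [9, -5, -5]
After 'div': [9, 1]
After 'push -8': [9, 1, -8]
After 'over': [9, 1, -8, 1]
After 'sub': [9, 1, -9]
After 'rot': [1, -9, 9]
After 'lt': [1, 1]
After 'push -9': [1, 1, -9]
After 'push 6': [1, 1, -9, 6]
After 'gt': [1, 1, 0]
After 'mul': [1, 0]
After 'push 12': [1, 0, 12]
After 'sub': [1, -12]
After 'push 10': [1, -12, 10]
After 'gt': [1, 0]

Answer: [1, 0]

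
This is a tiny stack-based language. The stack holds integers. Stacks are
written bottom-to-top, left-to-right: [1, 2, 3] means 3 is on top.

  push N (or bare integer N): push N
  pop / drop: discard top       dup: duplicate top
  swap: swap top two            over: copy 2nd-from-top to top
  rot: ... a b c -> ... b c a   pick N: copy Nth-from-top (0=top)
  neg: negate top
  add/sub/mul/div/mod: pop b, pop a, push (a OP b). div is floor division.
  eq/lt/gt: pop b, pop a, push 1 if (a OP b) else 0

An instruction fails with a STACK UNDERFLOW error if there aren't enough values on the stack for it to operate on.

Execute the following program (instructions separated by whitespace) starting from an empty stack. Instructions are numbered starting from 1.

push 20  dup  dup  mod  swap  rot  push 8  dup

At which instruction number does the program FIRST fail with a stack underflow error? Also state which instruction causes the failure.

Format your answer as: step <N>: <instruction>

Step 1 ('push 20'): stack = [20], depth = 1
Step 2 ('dup'): stack = [20, 20], depth = 2
Step 3 ('dup'): stack = [20, 20, 20], depth = 3
Step 4 ('mod'): stack = [20, 0], depth = 2
Step 5 ('swap'): stack = [0, 20], depth = 2
Step 6 ('rot'): needs 3 value(s) but depth is 2 — STACK UNDERFLOW

Answer: step 6: rot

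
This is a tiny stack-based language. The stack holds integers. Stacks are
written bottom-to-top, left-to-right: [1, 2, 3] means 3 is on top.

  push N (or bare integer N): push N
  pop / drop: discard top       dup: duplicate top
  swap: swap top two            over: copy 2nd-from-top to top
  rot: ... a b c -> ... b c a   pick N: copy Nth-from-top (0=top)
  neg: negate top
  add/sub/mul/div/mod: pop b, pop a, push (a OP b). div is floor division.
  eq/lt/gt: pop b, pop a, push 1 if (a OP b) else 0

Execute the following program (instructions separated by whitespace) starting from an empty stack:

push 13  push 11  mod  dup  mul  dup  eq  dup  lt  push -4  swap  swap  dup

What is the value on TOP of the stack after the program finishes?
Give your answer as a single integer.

Answer: -4

Derivation:
After 'push 13': [13]
After 'push 11': [13, 11]
After 'mod': [2]
After 'dup': [2, 2]
After 'mul': [4]
After 'dup': [4, 4]
After 'eq': [1]
After 'dup': [1, 1]
After 'lt': [0]
After 'push -4': [0, -4]
After 'swap': [-4, 0]
After 'swap': [0, -4]
After 'dup': [0, -4, -4]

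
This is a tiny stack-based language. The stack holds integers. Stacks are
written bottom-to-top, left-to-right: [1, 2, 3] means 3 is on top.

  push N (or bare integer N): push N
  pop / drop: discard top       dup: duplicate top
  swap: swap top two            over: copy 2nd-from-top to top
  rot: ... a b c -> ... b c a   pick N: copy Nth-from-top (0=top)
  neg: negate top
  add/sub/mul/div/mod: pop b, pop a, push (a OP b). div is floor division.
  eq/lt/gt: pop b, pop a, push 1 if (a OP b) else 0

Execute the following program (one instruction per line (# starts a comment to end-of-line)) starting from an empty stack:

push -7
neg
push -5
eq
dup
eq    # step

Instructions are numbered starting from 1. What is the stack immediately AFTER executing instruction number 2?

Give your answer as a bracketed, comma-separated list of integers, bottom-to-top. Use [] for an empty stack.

Answer: [7]

Derivation:
Step 1 ('push -7'): [-7]
Step 2 ('neg'): [7]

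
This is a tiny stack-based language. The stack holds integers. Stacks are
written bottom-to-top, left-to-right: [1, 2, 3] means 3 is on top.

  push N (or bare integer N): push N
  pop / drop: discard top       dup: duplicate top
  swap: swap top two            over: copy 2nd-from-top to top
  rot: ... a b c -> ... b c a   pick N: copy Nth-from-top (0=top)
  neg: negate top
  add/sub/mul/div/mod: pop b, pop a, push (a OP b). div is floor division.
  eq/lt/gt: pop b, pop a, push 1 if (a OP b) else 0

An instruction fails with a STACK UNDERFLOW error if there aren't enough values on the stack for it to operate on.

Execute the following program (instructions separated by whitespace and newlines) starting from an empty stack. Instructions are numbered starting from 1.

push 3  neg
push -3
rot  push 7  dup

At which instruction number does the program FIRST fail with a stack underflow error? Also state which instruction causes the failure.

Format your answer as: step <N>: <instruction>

Step 1 ('push 3'): stack = [3], depth = 1
Step 2 ('neg'): stack = [-3], depth = 1
Step 3 ('push -3'): stack = [-3, -3], depth = 2
Step 4 ('rot'): needs 3 value(s) but depth is 2 — STACK UNDERFLOW

Answer: step 4: rot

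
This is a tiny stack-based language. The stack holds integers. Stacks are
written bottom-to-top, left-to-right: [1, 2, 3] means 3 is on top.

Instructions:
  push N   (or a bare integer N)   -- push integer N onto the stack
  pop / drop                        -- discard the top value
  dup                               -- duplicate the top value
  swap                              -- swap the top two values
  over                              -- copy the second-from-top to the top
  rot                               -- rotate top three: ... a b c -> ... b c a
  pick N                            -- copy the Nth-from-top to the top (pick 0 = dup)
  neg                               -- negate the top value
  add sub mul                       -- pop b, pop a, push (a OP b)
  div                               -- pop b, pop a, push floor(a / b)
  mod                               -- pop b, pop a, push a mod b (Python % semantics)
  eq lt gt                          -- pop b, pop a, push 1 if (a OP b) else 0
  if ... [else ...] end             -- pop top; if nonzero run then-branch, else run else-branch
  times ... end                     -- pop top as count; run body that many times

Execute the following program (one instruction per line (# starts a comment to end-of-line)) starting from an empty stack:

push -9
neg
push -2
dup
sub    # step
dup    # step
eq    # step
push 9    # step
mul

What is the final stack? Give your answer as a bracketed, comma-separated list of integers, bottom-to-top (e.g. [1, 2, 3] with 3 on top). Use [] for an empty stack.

Answer: [9, 9]

Derivation:
After 'push -9': [-9]
After 'neg': [9]
After 'push -2': [9, -2]
After 'dup': [9, -2, -2]
After 'sub': [9, 0]
After 'dup': [9, 0, 0]
After 'eq': [9, 1]
After 'push 9': [9, 1, 9]
After 'mul': [9, 9]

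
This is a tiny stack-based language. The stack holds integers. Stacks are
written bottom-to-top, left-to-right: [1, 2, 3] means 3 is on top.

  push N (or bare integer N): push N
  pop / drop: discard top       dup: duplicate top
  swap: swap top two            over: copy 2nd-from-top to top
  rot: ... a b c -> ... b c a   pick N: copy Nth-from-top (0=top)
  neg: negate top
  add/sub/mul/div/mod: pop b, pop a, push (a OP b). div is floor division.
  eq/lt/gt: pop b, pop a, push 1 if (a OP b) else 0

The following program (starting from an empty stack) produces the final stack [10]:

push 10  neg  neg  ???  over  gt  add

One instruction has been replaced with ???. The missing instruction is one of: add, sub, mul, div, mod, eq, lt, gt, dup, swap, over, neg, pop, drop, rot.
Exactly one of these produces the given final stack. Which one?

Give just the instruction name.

Answer: dup

Derivation:
Stack before ???: [10]
Stack after ???:  [10, 10]
The instruction that transforms [10] -> [10, 10] is: dup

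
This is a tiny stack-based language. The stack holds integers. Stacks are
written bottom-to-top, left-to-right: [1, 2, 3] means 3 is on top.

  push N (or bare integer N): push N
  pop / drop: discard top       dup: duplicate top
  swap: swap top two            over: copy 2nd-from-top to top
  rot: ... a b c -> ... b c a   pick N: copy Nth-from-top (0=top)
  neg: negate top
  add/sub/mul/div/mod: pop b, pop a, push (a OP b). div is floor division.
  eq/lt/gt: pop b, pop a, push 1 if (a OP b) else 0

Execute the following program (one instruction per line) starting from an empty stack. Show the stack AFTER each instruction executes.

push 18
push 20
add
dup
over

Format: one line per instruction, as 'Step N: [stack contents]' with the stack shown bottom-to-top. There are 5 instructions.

Step 1: [18]
Step 2: [18, 20]
Step 3: [38]
Step 4: [38, 38]
Step 5: [38, 38, 38]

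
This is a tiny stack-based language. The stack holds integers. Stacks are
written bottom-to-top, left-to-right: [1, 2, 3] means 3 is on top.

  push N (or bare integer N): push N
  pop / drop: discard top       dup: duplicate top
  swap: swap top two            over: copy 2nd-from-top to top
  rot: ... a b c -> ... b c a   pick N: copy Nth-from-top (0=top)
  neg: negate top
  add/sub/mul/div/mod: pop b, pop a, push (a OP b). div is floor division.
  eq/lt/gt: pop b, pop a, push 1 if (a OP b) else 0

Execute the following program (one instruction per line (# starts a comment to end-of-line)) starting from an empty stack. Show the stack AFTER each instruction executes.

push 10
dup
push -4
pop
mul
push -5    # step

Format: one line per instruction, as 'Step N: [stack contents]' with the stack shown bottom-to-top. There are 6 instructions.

Step 1: [10]
Step 2: [10, 10]
Step 3: [10, 10, -4]
Step 4: [10, 10]
Step 5: [100]
Step 6: [100, -5]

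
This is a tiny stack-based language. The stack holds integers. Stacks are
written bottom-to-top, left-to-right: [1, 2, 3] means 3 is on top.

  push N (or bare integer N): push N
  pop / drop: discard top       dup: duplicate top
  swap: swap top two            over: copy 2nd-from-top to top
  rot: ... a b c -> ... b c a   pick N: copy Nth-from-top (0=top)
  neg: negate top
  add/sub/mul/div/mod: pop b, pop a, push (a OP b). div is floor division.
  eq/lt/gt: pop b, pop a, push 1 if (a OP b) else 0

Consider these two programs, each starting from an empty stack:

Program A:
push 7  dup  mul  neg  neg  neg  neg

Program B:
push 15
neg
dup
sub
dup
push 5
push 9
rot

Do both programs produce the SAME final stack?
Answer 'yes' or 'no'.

Answer: no

Derivation:
Program A trace:
  After 'push 7': [7]
  After 'dup': [7, 7]
  After 'mul': [49]
  After 'neg': [-49]
  After 'neg': [49]
  After 'neg': [-49]
  After 'neg': [49]
Program A final stack: [49]

Program B trace:
  After 'push 15': [15]
  After 'neg': [-15]
  After 'dup': [-15, -15]
  After 'sub': [0]
  After 'dup': [0, 0]
  After 'push 5': [0, 0, 5]
  After 'push 9': [0, 0, 5, 9]
  After 'rot': [0, 5, 9, 0]
Program B final stack: [0, 5, 9, 0]
Same: no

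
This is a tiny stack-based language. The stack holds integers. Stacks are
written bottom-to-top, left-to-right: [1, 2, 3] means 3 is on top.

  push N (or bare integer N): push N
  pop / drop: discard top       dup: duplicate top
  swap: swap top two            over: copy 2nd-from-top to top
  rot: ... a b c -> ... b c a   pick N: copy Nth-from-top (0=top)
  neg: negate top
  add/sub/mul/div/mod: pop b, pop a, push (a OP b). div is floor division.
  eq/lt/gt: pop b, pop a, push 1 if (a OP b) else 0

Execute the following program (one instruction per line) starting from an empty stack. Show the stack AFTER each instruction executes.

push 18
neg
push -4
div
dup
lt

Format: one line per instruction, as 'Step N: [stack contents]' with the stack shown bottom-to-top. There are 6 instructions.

Step 1: [18]
Step 2: [-18]
Step 3: [-18, -4]
Step 4: [4]
Step 5: [4, 4]
Step 6: [0]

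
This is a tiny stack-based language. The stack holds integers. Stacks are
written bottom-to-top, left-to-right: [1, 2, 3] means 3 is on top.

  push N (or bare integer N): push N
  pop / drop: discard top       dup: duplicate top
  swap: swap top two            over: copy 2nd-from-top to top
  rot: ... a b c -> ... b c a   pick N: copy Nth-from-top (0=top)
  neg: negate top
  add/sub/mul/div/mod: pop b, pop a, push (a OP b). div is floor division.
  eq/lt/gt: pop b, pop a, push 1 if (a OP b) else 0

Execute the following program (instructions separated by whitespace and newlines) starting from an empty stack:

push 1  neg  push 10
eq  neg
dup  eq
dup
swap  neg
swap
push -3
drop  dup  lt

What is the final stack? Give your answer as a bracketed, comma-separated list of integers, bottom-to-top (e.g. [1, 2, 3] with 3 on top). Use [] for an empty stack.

After 'push 1': [1]
After 'neg': [-1]
After 'push 10': [-1, 10]
After 'eq': [0]
After 'neg': [0]
After 'dup': [0, 0]
After 'eq': [1]
After 'dup': [1, 1]
After 'swap': [1, 1]
After 'neg': [1, -1]
After 'swap': [-1, 1]
After 'push -3': [-1, 1, -3]
After 'drop': [-1, 1]
After 'dup': [-1, 1, 1]
After 'lt': [-1, 0]

Answer: [-1, 0]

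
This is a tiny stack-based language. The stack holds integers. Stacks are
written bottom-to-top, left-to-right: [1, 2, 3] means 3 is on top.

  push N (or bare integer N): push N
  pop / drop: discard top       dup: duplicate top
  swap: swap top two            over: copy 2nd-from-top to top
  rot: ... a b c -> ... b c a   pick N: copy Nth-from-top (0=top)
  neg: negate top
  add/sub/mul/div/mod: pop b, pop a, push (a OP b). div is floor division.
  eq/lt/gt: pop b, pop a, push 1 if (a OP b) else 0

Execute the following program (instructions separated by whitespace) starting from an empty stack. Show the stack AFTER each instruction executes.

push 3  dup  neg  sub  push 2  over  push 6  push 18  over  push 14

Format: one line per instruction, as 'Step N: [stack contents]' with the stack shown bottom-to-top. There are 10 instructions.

Step 1: [3]
Step 2: [3, 3]
Step 3: [3, -3]
Step 4: [6]
Step 5: [6, 2]
Step 6: [6, 2, 6]
Step 7: [6, 2, 6, 6]
Step 8: [6, 2, 6, 6, 18]
Step 9: [6, 2, 6, 6, 18, 6]
Step 10: [6, 2, 6, 6, 18, 6, 14]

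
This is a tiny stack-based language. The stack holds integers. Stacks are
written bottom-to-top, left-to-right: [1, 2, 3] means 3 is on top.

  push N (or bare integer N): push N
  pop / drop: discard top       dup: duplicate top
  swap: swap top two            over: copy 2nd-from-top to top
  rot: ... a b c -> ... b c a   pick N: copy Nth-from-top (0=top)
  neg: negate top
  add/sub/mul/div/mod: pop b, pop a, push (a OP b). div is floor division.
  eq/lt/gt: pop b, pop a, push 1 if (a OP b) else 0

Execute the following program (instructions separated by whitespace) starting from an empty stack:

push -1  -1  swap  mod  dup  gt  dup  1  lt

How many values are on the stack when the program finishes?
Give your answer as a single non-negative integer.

Answer: 2

Derivation:
After 'push -1': stack = [-1] (depth 1)
After 'push -1': stack = [-1, -1] (depth 2)
After 'swap': stack = [-1, -1] (depth 2)
After 'mod': stack = [0] (depth 1)
After 'dup': stack = [0, 0] (depth 2)
After 'gt': stack = [0] (depth 1)
After 'dup': stack = [0, 0] (depth 2)
After 'push 1': stack = [0, 0, 1] (depth 3)
After 'lt': stack = [0, 1] (depth 2)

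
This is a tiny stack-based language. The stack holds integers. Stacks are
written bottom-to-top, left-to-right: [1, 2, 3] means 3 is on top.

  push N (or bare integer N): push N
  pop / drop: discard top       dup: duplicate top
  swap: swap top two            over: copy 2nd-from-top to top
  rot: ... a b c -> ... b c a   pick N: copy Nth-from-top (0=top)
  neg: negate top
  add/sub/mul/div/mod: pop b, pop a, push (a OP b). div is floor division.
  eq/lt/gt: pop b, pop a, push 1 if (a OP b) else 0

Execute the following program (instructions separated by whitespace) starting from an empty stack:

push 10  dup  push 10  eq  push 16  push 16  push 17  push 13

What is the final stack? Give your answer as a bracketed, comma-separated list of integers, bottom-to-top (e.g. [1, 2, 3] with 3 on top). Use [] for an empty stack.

Answer: [10, 1, 16, 16, 17, 13]

Derivation:
After 'push 10': [10]
After 'dup': [10, 10]
After 'push 10': [10, 10, 10]
After 'eq': [10, 1]
After 'push 16': [10, 1, 16]
After 'push 16': [10, 1, 16, 16]
After 'push 17': [10, 1, 16, 16, 17]
After 'push 13': [10, 1, 16, 16, 17, 13]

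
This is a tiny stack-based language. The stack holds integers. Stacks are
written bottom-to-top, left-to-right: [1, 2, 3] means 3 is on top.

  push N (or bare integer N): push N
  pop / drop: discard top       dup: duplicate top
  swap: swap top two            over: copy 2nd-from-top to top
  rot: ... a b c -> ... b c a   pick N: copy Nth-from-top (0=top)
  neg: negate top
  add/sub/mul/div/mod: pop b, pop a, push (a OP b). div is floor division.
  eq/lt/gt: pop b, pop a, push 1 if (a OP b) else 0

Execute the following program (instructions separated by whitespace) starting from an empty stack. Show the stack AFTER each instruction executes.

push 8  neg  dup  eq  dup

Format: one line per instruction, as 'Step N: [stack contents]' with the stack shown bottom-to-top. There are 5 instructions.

Step 1: [8]
Step 2: [-8]
Step 3: [-8, -8]
Step 4: [1]
Step 5: [1, 1]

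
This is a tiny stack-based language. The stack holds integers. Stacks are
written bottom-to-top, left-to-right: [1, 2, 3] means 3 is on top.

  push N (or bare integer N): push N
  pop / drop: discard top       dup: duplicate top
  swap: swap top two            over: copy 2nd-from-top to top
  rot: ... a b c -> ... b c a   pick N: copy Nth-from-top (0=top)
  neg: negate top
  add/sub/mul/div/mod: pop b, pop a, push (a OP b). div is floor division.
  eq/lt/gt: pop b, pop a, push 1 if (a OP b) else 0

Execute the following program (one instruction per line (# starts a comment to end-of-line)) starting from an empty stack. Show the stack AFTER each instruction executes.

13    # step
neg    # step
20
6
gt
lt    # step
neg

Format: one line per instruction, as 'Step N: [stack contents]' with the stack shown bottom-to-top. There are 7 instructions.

Step 1: [13]
Step 2: [-13]
Step 3: [-13, 20]
Step 4: [-13, 20, 6]
Step 5: [-13, 1]
Step 6: [1]
Step 7: [-1]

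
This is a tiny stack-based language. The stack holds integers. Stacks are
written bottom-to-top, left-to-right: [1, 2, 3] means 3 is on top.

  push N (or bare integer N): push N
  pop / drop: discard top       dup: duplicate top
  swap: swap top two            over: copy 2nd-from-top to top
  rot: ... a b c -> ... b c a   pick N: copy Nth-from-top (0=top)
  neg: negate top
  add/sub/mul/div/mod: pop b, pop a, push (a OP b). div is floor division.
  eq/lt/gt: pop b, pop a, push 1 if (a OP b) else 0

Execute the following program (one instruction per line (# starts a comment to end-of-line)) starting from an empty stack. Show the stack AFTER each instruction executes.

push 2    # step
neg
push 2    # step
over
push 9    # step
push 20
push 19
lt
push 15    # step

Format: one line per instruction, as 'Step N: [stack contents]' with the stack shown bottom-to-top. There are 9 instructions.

Step 1: [2]
Step 2: [-2]
Step 3: [-2, 2]
Step 4: [-2, 2, -2]
Step 5: [-2, 2, -2, 9]
Step 6: [-2, 2, -2, 9, 20]
Step 7: [-2, 2, -2, 9, 20, 19]
Step 8: [-2, 2, -2, 9, 0]
Step 9: [-2, 2, -2, 9, 0, 15]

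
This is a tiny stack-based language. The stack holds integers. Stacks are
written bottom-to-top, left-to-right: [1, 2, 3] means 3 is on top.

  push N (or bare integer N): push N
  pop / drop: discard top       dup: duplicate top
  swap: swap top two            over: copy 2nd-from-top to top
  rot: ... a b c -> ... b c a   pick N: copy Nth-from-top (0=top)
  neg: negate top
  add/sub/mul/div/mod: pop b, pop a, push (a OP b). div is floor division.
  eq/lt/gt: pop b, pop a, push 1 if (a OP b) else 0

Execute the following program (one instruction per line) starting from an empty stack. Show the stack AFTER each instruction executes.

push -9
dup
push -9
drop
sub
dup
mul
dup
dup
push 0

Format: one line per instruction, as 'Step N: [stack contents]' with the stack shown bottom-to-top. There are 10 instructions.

Step 1: [-9]
Step 2: [-9, -9]
Step 3: [-9, -9, -9]
Step 4: [-9, -9]
Step 5: [0]
Step 6: [0, 0]
Step 7: [0]
Step 8: [0, 0]
Step 9: [0, 0, 0]
Step 10: [0, 0, 0, 0]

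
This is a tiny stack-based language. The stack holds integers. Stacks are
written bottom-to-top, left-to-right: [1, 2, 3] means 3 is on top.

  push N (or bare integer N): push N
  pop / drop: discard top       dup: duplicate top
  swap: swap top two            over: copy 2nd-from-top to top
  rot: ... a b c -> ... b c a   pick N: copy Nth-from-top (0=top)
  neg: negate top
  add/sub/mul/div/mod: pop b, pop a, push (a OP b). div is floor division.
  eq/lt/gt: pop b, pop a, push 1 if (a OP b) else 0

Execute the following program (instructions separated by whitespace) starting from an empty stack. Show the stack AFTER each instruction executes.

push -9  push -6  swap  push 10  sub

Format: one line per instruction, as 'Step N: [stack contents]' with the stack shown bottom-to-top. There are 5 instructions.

Step 1: [-9]
Step 2: [-9, -6]
Step 3: [-6, -9]
Step 4: [-6, -9, 10]
Step 5: [-6, -19]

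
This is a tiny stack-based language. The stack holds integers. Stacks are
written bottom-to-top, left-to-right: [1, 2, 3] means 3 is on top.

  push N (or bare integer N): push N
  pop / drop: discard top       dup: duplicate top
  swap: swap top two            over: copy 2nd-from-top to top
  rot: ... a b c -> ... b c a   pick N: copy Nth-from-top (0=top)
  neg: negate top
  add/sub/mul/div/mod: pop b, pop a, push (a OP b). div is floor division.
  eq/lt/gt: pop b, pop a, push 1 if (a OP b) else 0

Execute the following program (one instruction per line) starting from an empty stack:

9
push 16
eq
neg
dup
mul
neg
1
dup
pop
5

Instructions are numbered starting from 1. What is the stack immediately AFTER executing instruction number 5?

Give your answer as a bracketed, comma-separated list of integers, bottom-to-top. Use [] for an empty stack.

Step 1 ('9'): [9]
Step 2 ('push 16'): [9, 16]
Step 3 ('eq'): [0]
Step 4 ('neg'): [0]
Step 5 ('dup'): [0, 0]

Answer: [0, 0]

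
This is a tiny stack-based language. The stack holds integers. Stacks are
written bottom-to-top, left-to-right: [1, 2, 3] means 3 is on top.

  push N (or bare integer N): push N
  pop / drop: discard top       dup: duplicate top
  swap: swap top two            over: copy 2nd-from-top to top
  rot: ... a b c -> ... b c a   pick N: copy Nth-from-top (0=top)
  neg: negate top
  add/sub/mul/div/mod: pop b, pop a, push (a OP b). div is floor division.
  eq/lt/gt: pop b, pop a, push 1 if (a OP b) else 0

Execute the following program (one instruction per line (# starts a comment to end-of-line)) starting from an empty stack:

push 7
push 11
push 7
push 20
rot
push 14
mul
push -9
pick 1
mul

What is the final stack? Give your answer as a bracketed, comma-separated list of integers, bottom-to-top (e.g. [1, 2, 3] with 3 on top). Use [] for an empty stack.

After 'push 7': [7]
After 'push 11': [7, 11]
After 'push 7': [7, 11, 7]
After 'push 20': [7, 11, 7, 20]
After 'rot': [7, 7, 20, 11]
After 'push 14': [7, 7, 20, 11, 14]
After 'mul': [7, 7, 20, 154]
After 'push -9': [7, 7, 20, 154, -9]
After 'pick 1': [7, 7, 20, 154, -9, 154]
After 'mul': [7, 7, 20, 154, -1386]

Answer: [7, 7, 20, 154, -1386]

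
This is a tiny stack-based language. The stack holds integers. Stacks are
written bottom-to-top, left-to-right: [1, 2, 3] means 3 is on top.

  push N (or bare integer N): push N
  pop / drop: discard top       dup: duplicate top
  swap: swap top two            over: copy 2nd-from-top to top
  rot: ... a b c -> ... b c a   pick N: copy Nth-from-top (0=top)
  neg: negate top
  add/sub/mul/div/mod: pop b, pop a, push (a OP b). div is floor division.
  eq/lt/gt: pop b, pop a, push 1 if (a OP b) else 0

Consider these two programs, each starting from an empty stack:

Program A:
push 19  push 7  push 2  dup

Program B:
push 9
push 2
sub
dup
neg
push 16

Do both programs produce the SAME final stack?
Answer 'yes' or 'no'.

Program A trace:
  After 'push 19': [19]
  After 'push 7': [19, 7]
  After 'push 2': [19, 7, 2]
  After 'dup': [19, 7, 2, 2]
Program A final stack: [19, 7, 2, 2]

Program B trace:
  After 'push 9': [9]
  After 'push 2': [9, 2]
  After 'sub': [7]
  After 'dup': [7, 7]
  After 'neg': [7, -7]
  After 'push 16': [7, -7, 16]
Program B final stack: [7, -7, 16]
Same: no

Answer: no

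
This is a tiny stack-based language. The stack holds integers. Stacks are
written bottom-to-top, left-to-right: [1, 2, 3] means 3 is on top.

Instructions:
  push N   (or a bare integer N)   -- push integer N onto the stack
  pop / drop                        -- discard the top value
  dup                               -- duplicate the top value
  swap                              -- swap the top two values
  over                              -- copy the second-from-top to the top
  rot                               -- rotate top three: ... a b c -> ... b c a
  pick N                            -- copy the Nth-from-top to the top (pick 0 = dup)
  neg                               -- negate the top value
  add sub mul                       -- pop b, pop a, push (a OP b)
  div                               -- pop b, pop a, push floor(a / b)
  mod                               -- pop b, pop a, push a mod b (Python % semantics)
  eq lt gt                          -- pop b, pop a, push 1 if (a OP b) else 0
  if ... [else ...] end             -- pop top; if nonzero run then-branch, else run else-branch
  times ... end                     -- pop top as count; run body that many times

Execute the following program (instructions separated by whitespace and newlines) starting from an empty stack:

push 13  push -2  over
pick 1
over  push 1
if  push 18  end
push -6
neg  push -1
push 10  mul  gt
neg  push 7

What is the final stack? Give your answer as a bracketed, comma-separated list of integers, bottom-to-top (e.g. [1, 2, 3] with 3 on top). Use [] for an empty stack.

After 'push 13': [13]
After 'push -2': [13, -2]
After 'over': [13, -2, 13]
After 'pick 1': [13, -2, 13, -2]
After 'over': [13, -2, 13, -2, 13]
After 'push 1': [13, -2, 13, -2, 13, 1]
After 'if': [13, -2, 13, -2, 13]
After 'push 18': [13, -2, 13, -2, 13, 18]
After 'push -6': [13, -2, 13, -2, 13, 18, -6]
After 'neg': [13, -2, 13, -2, 13, 18, 6]
After 'push -1': [13, -2, 13, -2, 13, 18, 6, -1]
After 'push 10': [13, -2, 13, -2, 13, 18, 6, -1, 10]
After 'mul': [13, -2, 13, -2, 13, 18, 6, -10]
After 'gt': [13, -2, 13, -2, 13, 18, 1]
After 'neg': [13, -2, 13, -2, 13, 18, -1]
After 'push 7': [13, -2, 13, -2, 13, 18, -1, 7]

Answer: [13, -2, 13, -2, 13, 18, -1, 7]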